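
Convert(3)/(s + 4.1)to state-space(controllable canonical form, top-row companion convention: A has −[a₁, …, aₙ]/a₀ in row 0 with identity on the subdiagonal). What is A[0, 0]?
Reachable canonical form for den = s + 4.1: top row of A = -[a₁,a₂,...,aₙ]/a₀, ones on the subdiagonal, zeros elsewhere.
A = [[-4.1]].
A[0,0] = -4.1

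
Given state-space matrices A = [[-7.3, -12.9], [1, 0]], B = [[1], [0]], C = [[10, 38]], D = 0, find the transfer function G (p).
G(p) = C(pI - A)⁻¹B + D.
Characteristic polynomial det(pI - A) = p^2 + 7.3*p + 12.9.
Numerator from C·adj(pI-A)·B + D·det(pI-A) = 10*p + 38.
G(p) = (10*p + 38)/(p^2 + 7.3*p + 12.9)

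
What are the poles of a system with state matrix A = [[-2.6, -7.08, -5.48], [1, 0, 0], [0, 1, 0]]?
Eigenvalues solve det(λI - A) = 0.
Characteristic polynomial: λ^3 + 2.6*λ^2 + 7.08*λ + 5.48 = 0.
Factor: (λ + 1)(λ^2 + 1.6*λ + 5.48) = 0.
Roots: -0.8 + 2.2j, -0.8 - 2.2j, -1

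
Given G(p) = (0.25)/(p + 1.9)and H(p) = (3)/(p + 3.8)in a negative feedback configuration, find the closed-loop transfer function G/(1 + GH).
Closed-loop T = G/(1+GH).
Numerator: G_num * H_den = 0.25*p + 0.95.
Denominator: G_den * H_den + G_num * H_num = (p^2 + 5.7*p + 7.22) + (0.75) = p^2 + 5.7*p + 7.97.
T(p) = (0.25*p + 0.95)/(p^2 + 5.7*p + 7.97)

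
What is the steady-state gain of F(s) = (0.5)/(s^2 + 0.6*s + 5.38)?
DC gain = F(0) = num(0)/den(0) = 0.5/5.38 = 0.09294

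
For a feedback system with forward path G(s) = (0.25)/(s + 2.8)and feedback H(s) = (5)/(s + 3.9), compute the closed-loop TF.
Closed-loop T = G/(1+GH).
Numerator: G_num * H_den = 0.25*s + 0.975.
Denominator: G_den * H_den + G_num * H_num = (s^2 + 6.7*s + 10.92) + (1.25) = s^2 + 6.7*s + 12.17.
T(s) = (0.25*s + 0.975)/(s^2 + 6.7*s + 12.17)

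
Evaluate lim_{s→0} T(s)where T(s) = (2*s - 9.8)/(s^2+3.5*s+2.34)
DC gain = T(0) = num(0)/den(0) = -9.8/2.34 = -4.188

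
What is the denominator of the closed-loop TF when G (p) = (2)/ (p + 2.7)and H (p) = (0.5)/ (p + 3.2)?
Characteristic poly = G_den * H_den + G_num * H_num = (p^2 + 5.9*p + 8.64) + (1) = p^2 + 5.9*p + 9.64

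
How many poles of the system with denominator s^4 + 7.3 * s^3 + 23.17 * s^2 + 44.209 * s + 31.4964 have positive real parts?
s^4 + 7.3*s^3 + 23.17*s^2 + 44.209*s + 31.4964 = (s + 1.3)(s + 3.6)(s^2 + 2.4*s + 6.73). Poles: -1.2 + 2.3j, -1.2 - 2.3j, -1.3, -3.6. RHP poles (Re>0): 0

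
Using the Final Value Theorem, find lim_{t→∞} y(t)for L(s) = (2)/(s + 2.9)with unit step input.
FVT: lim_{t→∞} y(t) = lim_{s→0} s*Y(s) where Y(s) = L(s)/s.
= lim_{s→0} L(s) = L(0) = num(0)/den(0) = 2/2.9 = 0.6897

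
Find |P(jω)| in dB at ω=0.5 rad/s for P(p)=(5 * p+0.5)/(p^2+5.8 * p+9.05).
Substitute p = j*0.5: P(j0.5) = 0.135702 + 0.239371j.
|P(j0.5)| = sqrt(Re² + Im²) = 0.2752.
20*log₁₀(0.2752) = -11.21 dB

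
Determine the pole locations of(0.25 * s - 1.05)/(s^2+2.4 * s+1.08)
Set denominator = 0: s^2 + 2.4*s + 1.08 = (s + 0.6)(s + 1.8) = 0 → Poles: -0.6, -1.8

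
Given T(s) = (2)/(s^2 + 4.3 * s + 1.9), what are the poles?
Set denominator = 0: s^2 + 4.3*s + 1.9 = (s + 3.8)(s + 0.5) = 0 → Poles: -0.5, -3.8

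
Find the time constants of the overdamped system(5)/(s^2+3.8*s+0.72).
Overdamped: real poles at -0.2, -3.6. τ = -1/pole → τ₁ = 5, τ₂ = 0.2778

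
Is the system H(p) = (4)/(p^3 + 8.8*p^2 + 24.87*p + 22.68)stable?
Denominator: p^3 + 8.8*p^2 + 24.87*p + 22.68 = (p + 2.7)(p + 2.1)(p + 4). Poles: -2.1, -2.7, -4. All Re(p)<0: Yes (stable)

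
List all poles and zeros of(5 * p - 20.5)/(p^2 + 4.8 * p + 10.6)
Set denominator = 0: p^2 + 4.8*p + 10.6 = 0 → Poles: -2.4 + 2.2j, -2.4 - 2.2j
Set numerator = 0: 5*p - 20.5 = 0 → Zeros: 4.1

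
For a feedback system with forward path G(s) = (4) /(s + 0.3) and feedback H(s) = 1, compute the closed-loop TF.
Closed-loop T = G/(1+GH).
Numerator: G_num * H_den = 4.
Denominator: G_den * H_den + G_num * H_num = (s + 0.3) + (4) = s + 4.3.
T(s) = (4)/(s + 4.3)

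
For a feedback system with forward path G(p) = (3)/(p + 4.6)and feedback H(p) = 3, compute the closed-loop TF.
Closed-loop T = G/(1+GH).
Numerator: G_num * H_den = 3.
Denominator: G_den * H_den + G_num * H_num = (p + 4.6) + (9) = p + 13.6.
T(p) = (3)/(p + 13.6)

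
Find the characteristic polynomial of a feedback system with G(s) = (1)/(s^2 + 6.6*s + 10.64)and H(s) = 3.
Characteristic poly = G_den * H_den + G_num * H_num = (s^2 + 6.6*s + 10.64) + (3) = s^2 + 6.6*s + 13.64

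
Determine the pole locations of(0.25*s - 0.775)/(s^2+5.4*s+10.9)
Set denominator = 0: s^2 + 5.4*s + 10.9 = 0 → Poles: -2.7 + 1.9j, -2.7 - 1.9j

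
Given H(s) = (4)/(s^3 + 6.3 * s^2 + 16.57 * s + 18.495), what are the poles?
Set denominator = 0: s^3 + 6.3*s^2 + 16.57*s + 18.495 = (s + 2.7)(s^2 + 3.6*s + 6.85) = 0 → Poles: -1.8 + 1.9j, -1.8 - 1.9j, -2.7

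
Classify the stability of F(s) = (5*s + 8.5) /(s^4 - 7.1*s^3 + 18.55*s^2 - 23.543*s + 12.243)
Denominator: s^4 - 7.1*s^3 + 18.55*s^2 - 23.543*s + 12.243 = (s - 3.3)(s - 1.4)(s^2 - 2.4*s + 2.65). Poles: 1.2 + 1.1j, 1.2 - 1.1j, 1.4, 3.3. Unstable (4 pole(s) in RHP)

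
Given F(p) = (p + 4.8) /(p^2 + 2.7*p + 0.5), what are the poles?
Set denominator = 0: p^2 + 2.7*p + 0.5 = (p + 0.2)(p + 2.5) = 0 → Poles: -0.2, -2.5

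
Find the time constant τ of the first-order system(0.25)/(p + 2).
First-order system: τ = -1/pole. Pole = -2. τ = -1/(-2) = 0.5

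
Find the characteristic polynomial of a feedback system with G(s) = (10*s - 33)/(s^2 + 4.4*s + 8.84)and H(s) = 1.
Characteristic poly = G_den * H_den + G_num * H_num = (s^2 + 4.4*s + 8.84) + (10*s - 33) = s^2 + 14.4*s - 24.16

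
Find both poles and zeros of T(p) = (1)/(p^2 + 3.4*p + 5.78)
Set denominator = 0: p^2 + 3.4*p + 5.78 = 0 → Poles: -1.7 + 1.7j, -1.7 - 1.7j
Numerator is a nonzero constant (1) → Zeros: none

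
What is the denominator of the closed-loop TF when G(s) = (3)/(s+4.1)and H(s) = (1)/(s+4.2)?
Characteristic poly = G_den * H_den + G_num * H_num = (s^2 + 8.3*s + 17.22) + (3) = s^2 + 8.3*s + 20.22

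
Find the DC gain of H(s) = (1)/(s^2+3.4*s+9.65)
DC gain = H(0) = num(0)/den(0) = 1/9.65 = 0.1036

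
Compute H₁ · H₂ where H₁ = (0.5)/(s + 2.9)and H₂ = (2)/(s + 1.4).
Series: H = H₁ · H₂ = (n₁·n₂)/(d₁·d₂).
Num: n₁·n₂ = 1. Den: d₁·d₂ = s^2 + 4.3*s + 4.06.
H(s) = (1)/(s^2 + 4.3*s + 4.06)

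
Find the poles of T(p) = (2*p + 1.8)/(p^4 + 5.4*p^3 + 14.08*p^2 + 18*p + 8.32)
Set denominator = 0: p^4 + 5.4*p^3 + 14.08*p^2 + 18*p + 8.32 = (p + 1.6)(p + 1)(p^2 + 2.8*p + 5.2) = 0 → Poles: -1, -1.4 + 1.8j, -1.4 - 1.8j, -1.6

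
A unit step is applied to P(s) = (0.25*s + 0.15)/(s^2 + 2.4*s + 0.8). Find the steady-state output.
FVT: lim_{t→∞} y(t) = lim_{s→0} s*Y(s) where Y(s) = P(s)/s.
= lim_{s→0} P(s) = P(0) = num(0)/den(0) = 0.15/0.8 = 0.1875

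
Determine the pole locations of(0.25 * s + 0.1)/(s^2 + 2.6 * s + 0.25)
Set denominator = 0: s^2 + 2.6*s + 0.25 = (s + 2.5)(s + 0.1) = 0 → Poles: -0.1, -2.5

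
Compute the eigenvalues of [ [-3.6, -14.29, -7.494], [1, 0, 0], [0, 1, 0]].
Eigenvalues solve det(λI - A) = 0.
Characteristic polynomial: λ^3 + 3.6*λ^2 + 14.29*λ + 7.494 = 0.
Factor: (λ + 0.6)(λ^2 + 3*λ + 12.49) = 0.
Roots: -0.6, -1.5 + 3.2j, -1.5 - 3.2j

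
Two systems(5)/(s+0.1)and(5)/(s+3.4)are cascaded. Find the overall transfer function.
Series: H = H₁ · H₂ = (n₁·n₂)/(d₁·d₂).
Num: n₁·n₂ = 25. Den: d₁·d₂ = s^2 + 3.5*s + 0.34.
H(s) = (25)/(s^2 + 3.5*s + 0.34)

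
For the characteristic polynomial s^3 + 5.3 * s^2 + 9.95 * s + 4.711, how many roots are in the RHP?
s^3 + 5.3*s^2 + 9.95*s + 4.711 = (s + 0.7)(s^2 + 4.6*s + 6.73). Poles: -0.7, -2.3 + 1.2j, -2.3 - 1.2j. RHP poles (Re>0): 0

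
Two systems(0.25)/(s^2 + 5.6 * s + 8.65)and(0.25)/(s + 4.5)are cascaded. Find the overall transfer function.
Series: H = H₁ · H₂ = (n₁·n₂)/(d₁·d₂).
Num: n₁·n₂ = 0.0625. Den: d₁·d₂ = s^3 + 10.1*s^2 + 33.85*s + 38.925.
H(s) = (0.0625)/(s^3 + 10.1*s^2 + 33.85*s + 38.925)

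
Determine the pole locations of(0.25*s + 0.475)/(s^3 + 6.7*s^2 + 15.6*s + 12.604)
Set denominator = 0: s^3 + 6.7*s^2 + 15.6*s + 12.604 = (s + 2.3)(s^2 + 4.4*s + 5.48) = 0 → Poles: -2.2 + 0.8j, -2.2 - 0.8j, -2.3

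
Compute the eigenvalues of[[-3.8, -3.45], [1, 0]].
Eigenvalues solve det(λI - A) = 0.
Characteristic polynomial: λ^2 + 3.8*λ + 3.45 = 0.
Factor: (λ + 1.5)(λ + 2.3) = 0.
Roots: -1.5, -2.3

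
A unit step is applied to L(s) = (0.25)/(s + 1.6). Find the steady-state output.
FVT: lim_{t→∞} y(t) = lim_{s→0} s*Y(s) where Y(s) = L(s)/s.
= lim_{s→0} L(s) = L(0) = num(0)/den(0) = 0.25/1.6 = 0.1562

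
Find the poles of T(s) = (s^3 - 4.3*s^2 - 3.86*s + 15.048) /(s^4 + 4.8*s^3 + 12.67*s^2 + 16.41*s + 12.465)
Set denominator = 0: s^4 + 4.8*s^3 + 12.67*s^2 + 16.41*s + 12.465 = (s^2 + 3*s + 4.5)(s^2 + 1.8*s + 2.77) = 0 → Poles: -0.9 + 1.4j, -0.9 - 1.4j, -1.5 + 1.5j, -1.5 - 1.5j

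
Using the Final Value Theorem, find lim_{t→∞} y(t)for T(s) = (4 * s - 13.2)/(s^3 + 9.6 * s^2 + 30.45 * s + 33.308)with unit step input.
FVT: lim_{t→∞} y(t) = lim_{s→0} s*Y(s) where Y(s) = T(s)/s.
= lim_{s→0} T(s) = T(0) = num(0)/den(0) = -13.2/33.308 = -0.3963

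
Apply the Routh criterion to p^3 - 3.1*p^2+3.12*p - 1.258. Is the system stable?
Routh array:
p^3: [1, 3.12]; p^2: [-3.1, -1.258]; p^1: [2.71419]; p^0: [-1.258]
First column: [1, -3.1, 2.71419, -1.258]. Sign changes = 3.
No, unstable (3 RHP root(s))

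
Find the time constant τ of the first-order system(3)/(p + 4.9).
First-order system: τ = -1/pole. Pole = -4.9. τ = -1/(-4.9) = 0.2041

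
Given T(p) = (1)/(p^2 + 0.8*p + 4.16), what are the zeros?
Numerator is a nonzero constant (1) → Zeros: none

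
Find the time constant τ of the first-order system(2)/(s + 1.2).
First-order system: τ = -1/pole. Pole = -1.2. τ = -1/(-1.2) = 0.8333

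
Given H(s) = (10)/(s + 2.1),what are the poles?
Set denominator = 0: s + 2.1 = 0 → Poles: -2.1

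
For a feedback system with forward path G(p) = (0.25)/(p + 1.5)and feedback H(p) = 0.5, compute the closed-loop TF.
Closed-loop T = G/(1+GH).
Numerator: G_num * H_den = 0.25.
Denominator: G_den * H_den + G_num * H_num = (p + 1.5) + (0.125) = p + 1.625.
T(p) = (0.25)/(p + 1.625)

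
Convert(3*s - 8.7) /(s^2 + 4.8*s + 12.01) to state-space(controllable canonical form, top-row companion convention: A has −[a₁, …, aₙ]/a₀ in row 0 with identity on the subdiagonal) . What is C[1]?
Reachable canonical form: C = numerator coefficients (right-aligned, zero-padded to length n).
num = 3*s - 8.7, C = [[3, -8.7]].
C[1] = -8.7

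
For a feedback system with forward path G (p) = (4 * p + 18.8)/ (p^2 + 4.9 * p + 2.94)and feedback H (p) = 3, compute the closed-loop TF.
Closed-loop T = G/(1+GH).
Numerator: G_num * H_den = 4*p + 18.8.
Denominator: G_den * H_den + G_num * H_num = (p^2 + 4.9*p + 2.94) + (12*p + 56.4) = p^2 + 16.9*p + 59.34.
T(p) = (4*p + 18.8)/(p^2 + 16.9*p + 59.34)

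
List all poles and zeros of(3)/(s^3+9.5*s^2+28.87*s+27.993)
Set denominator = 0: s^3 + 9.5*s^2 + 28.87*s + 27.993 = (s + 3.1)(s + 2.1)(s + 4.3) = 0 → Poles: -2.1, -3.1, -4.3
Numerator is a nonzero constant (3) → Zeros: none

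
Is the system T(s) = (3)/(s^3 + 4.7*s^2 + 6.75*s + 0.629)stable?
Denominator: s^3 + 4.7*s^2 + 6.75*s + 0.629 = (s + 0.1)(s^2 + 4.6*s + 6.29). Poles: -0.1, -2.3 + 1j, -2.3 - 1j. All Re(p)<0: Yes (stable)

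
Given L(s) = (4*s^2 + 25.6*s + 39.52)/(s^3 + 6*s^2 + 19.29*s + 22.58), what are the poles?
Set denominator = 0: s^3 + 6*s^2 + 19.29*s + 22.58 = (s + 2)(s^2 + 4*s + 11.29) = 0 → Poles: -2, -2 + 2.7j, -2 - 2.7j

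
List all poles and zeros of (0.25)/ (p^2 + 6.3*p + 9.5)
Set denominator = 0: p^2 + 6.3*p + 9.5 = (p + 2.5)(p + 3.8) = 0 → Poles: -2.5, -3.8
Numerator is a nonzero constant (0.25) → Zeros: none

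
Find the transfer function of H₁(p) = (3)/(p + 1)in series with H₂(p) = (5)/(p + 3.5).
Series: H = H₁ · H₂ = (n₁·n₂)/(d₁·d₂).
Num: n₁·n₂ = 15. Den: d₁·d₂ = p^2 + 4.5*p + 3.5.
H(p) = (15)/(p^2 + 4.5*p + 3.5)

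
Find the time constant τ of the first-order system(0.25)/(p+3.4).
First-order system: τ = -1/pole. Pole = -3.4. τ = -1/(-3.4) = 0.2941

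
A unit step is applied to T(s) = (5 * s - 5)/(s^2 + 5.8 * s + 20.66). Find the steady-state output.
FVT: lim_{t→∞} y(t) = lim_{s→0} s*Y(s) where Y(s) = T(s)/s.
= lim_{s→0} T(s) = T(0) = num(0)/den(0) = -5/20.66 = -0.242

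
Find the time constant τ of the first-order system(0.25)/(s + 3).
First-order system: τ = -1/pole. Pole = -3. τ = -1/(-3) = 0.3333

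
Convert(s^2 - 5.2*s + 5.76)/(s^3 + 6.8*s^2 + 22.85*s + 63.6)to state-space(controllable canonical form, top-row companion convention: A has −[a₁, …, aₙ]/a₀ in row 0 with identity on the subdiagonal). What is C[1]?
Reachable canonical form: C = numerator coefficients (right-aligned, zero-padded to length n).
num = s^2 - 5.2*s + 5.76, C = [[1, -5.2, 5.76]].
C[1] = -5.2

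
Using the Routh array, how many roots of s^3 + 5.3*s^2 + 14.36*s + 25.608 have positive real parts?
Routh array:
s^3: [1, 14.36]; s^2: [5.3, 25.608]; s^1: [9.5283]; s^0: [25.608]
First column: [1, 5.3, 9.5283, 25.608]. Sign changes = RHP roots = 0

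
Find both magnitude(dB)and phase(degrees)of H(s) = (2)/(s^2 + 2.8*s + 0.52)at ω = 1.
Substitute s = j*1: H(j1) = -0.118953 - 0.693894j.
|H| = 20*log₁₀(sqrt(Re²+Im²)) = -3.05 dB.
∠H = atan2(Im, Re) = -99.73°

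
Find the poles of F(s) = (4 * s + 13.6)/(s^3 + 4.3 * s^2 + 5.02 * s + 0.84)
Set denominator = 0: s^3 + 4.3*s^2 + 5.02*s + 0.84 = (s + 0.2)(s + 2)(s + 2.1) = 0 → Poles: -0.2, -2, -2.1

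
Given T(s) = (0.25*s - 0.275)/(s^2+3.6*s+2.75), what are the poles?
Set denominator = 0: s^2 + 3.6*s + 2.75 = (s + 2.5)(s + 1.1) = 0 → Poles: -1.1, -2.5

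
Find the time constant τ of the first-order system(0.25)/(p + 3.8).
First-order system: τ = -1/pole. Pole = -3.8. τ = -1/(-3.8) = 0.2632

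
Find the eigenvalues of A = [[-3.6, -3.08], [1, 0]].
Eigenvalues solve det(λI - A) = 0.
Characteristic polynomial: λ^2 + 3.6*λ + 3.08 = 0.
Factor: (λ + 2.2)(λ + 1.4) = 0.
Roots: -1.4, -2.2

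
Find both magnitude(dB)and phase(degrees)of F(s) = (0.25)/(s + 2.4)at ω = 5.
Substitute s = j*5: F(j5) = 0.0195059 - 0.0406372j.
|F| = 20*log₁₀(sqrt(Re²+Im²)) = -26.92 dB.
∠F = atan2(Im, Re) = -64.36°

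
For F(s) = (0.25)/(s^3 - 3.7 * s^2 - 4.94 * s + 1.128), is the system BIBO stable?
Denominator: s^3 - 3.7*s^2 - 4.94*s + 1.128 = (s - 0.2)(s + 1.2)(s - 4.7). Poles: -1.2, 0.2, 4.7. All Re(p)<0: No (unstable)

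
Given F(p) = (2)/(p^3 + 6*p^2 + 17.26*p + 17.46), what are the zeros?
Numerator is a nonzero constant (2) → Zeros: none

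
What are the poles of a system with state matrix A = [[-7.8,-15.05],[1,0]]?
Eigenvalues solve det(λI - A) = 0.
Characteristic polynomial: λ^2 + 7.8*λ + 15.05 = 0.
Factor: (λ + 3.5)(λ + 4.3) = 0.
Roots: -3.5, -4.3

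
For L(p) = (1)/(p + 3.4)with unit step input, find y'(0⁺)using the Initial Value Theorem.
IVT: y'(0⁺) = lim_{p→∞} p²·Y(p) = lim_{p→∞} p·L(p).
deg(num) = 0, deg(den) = 1, relative degree = 1, so p·L(p) → (leading num)/(leading den) = 1/1 = 1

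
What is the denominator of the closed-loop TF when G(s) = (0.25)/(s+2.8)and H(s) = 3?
Characteristic poly = G_den * H_den + G_num * H_num = (s + 2.8) + (0.75) = s + 3.55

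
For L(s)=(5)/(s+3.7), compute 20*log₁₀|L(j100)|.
Substitute s = j*100: L(j100) = 0.00184747 - 0.0499316j.
|L(j100)| = sqrt(Re² + Im²) = 0.04997.
20*log₁₀(0.04997) = -26.03 dB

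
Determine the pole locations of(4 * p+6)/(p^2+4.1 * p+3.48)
Set denominator = 0: p^2 + 4.1*p + 3.48 = (p + 2.9)(p + 1.2) = 0 → Poles: -1.2, -2.9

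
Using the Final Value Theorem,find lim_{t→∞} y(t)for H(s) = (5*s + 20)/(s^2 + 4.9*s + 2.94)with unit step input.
FVT: lim_{t→∞} y(t) = lim_{s→0} s*Y(s) where Y(s) = H(s)/s.
= lim_{s→0} H(s) = H(0) = num(0)/den(0) = 20/2.94 = 6.803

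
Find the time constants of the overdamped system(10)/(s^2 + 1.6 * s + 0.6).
Overdamped: real poles at -1, -0.6. τ = -1/pole → τ₁ = 1, τ₂ = 1.667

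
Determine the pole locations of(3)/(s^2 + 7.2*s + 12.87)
Set denominator = 0: s^2 + 7.2*s + 12.87 = (s + 3.3)(s + 3.9) = 0 → Poles: -3.3, -3.9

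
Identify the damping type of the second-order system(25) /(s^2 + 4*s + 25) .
Standard form: ωn²/(s²+2ζωn·s+ωn²) gives ωn=5, ζ=0.4.
Underdamped (ζ = 0.4 < 1)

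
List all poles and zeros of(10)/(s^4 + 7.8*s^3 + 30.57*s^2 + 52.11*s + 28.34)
Set denominator = 0: s^4 + 7.8*s^3 + 30.57*s^2 + 52.11*s + 28.34 = (s + 1)(s + 2)(s^2 + 4.8*s + 14.17) = 0 → Poles: -1, -2, -2.4 + 2.9j, -2.4 - 2.9j
Numerator is a nonzero constant (10) → Zeros: none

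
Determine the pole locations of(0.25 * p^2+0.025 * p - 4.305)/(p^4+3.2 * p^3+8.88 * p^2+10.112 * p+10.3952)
Set denominator = 0: p^4 + 3.2*p^3 + 8.88*p^2 + 10.112*p + 10.3952 = (p^2 + 1.2*p + 2.92)(p^2 + 2*p + 3.56) = 0 → Poles: -0.6 + 1.6j, -0.6 - 1.6j, -1 + 1.6j, -1 - 1.6j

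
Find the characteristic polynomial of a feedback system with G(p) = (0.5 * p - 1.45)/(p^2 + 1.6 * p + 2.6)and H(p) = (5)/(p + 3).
Characteristic poly = G_den * H_den + G_num * H_num = (p^3 + 4.6*p^2 + 7.4*p + 7.8) + (2.5*p - 7.25) = p^3 + 4.6*p^2 + 9.9*p + 0.55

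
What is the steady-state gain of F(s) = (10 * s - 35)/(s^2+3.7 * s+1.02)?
DC gain = F(0) = num(0)/den(0) = -35/1.02 = -34.31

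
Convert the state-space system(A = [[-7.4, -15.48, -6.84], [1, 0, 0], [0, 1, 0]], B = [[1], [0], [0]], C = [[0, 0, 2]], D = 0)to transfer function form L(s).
L(s) = C(sI - A)⁻¹B + D.
Characteristic polynomial det(sI - A) = s^3 + 7.4*s^2 + 15.48*s + 6.84.
Numerator from C·adj(sI-A)·B + D·det(sI-A) = 2.
L(s) = (2)/(s^3 + 7.4*s^2 + 15.48*s + 6.84)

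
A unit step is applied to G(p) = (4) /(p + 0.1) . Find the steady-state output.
FVT: lim_{t→∞} y(t) = lim_{p→0} p*Y(p) where Y(p) = G(p)/p.
= lim_{p→0} G(p) = G(0) = num(0)/den(0) = 4/0.1 = 40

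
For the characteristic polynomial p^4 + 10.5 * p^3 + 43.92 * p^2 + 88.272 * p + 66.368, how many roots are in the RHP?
p^4 + 10.5*p^3 + 43.92*p^2 + 88.272*p + 66.368 = (p + 4)(p + 1.7)(p^2 + 4.8*p + 9.76). Poles: -1.7, -2.4 + 2j, -2.4 - 2j, -4. RHP poles (Re>0): 0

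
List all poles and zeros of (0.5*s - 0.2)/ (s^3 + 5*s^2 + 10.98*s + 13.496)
Set denominator = 0: s^3 + 5*s^2 + 10.98*s + 13.496 = (s + 2.8)(s^2 + 2.2*s + 4.82) = 0 → Poles: -1.1 + 1.9j, -1.1 - 1.9j, -2.8
Set numerator = 0: 0.5*s - 0.2 = 0 → Zeros: 0.4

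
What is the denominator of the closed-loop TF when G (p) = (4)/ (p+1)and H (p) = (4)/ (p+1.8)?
Characteristic poly = G_den * H_den + G_num * H_num = (p^2 + 2.8*p + 1.8) + (16) = p^2 + 2.8*p + 17.8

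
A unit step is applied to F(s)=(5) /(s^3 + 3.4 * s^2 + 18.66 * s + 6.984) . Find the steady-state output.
FVT: lim_{t→∞} y(t) = lim_{s→0} s*Y(s) where Y(s) = F(s)/s.
= lim_{s→0} F(s) = F(0) = num(0)/den(0) = 5/6.984 = 0.7159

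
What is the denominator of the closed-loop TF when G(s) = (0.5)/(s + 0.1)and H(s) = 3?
Characteristic poly = G_den * H_den + G_num * H_num = (s + 0.1) + (1.5) = s + 1.6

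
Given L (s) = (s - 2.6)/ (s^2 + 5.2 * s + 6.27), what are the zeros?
Set numerator = 0: s - 2.6 = 0 → Zeros: 2.6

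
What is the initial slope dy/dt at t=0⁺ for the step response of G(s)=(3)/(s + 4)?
IVT: y'(0⁺) = lim_{s→∞} s²·Y(s) = lim_{s→∞} s·G(s).
deg(num) = 0, deg(den) = 1, relative degree = 1, so s·G(s) → (leading num)/(leading den) = 3/1 = 3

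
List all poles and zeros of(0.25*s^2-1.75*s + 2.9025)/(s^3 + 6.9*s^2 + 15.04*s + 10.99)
Set denominator = 0: s^3 + 6.9*s^2 + 15.04*s + 10.99 = (s + 3.5)(s^2 + 3.4*s + 3.14) = 0 → Poles: -1.7 + 0.5j, -1.7 - 0.5j, -3.5
Set numerator = 0: 0.25*s^2 - 1.75*s + 2.9025 = 0.25*(s - 4.3)(s - 2.7) = 0 → Zeros: 2.7, 4.3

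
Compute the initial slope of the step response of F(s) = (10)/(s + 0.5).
IVT: y'(0⁺) = lim_{s→∞} s²·Y(s) = lim_{s→∞} s·F(s).
deg(num) = 0, deg(den) = 1, relative degree = 1, so s·F(s) → (leading num)/(leading den) = 10/1 = 10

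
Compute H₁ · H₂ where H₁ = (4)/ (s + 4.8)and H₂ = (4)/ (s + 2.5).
Series: H = H₁ · H₂ = (n₁·n₂)/(d₁·d₂).
Num: n₁·n₂ = 16. Den: d₁·d₂ = s^2 + 7.3*s + 12.
H(s) = (16)/(s^2 + 7.3*s + 12)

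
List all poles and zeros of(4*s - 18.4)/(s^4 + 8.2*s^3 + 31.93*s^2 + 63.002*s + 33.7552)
Set denominator = 0: s^4 + 8.2*s^3 + 31.93*s^2 + 63.002*s + 33.7552 = (s + 0.8)(s + 3.4)(s^2 + 4*s + 12.41) = 0 → Poles: -0.8, -2 + 2.9j, -2 - 2.9j, -3.4
Set numerator = 0: 4*s - 18.4 = 0 → Zeros: 4.6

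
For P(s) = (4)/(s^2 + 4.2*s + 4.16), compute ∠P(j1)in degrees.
Substitute s = j*1: P(j1) = 0.457547 - 0.608132j.
∠P(j1) = atan2(Im, Re) = atan2(-0.608132, 0.457547) = -53.04°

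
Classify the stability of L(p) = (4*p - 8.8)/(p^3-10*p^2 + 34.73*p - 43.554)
Denominator: p^3 - 10*p^2 + 34.73*p - 43.554 = (p - 4.2)(p^2 - 5.8*p + 10.37). Poles: 2.9 + 1.4j, 2.9 - 1.4j, 4.2. Unstable (3 pole(s) in RHP)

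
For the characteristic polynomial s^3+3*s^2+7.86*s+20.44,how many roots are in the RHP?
s^3 + 3*s^2 + 7.86*s + 20.44 = (s + 2.8)(s^2 + 0.2*s + 7.3). Poles: -0.1 + 2.7j, -0.1 - 2.7j, -2.8. RHP poles (Re>0): 0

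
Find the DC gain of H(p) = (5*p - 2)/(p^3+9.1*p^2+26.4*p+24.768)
DC gain = H(0) = num(0)/den(0) = -2/24.768 = -0.08075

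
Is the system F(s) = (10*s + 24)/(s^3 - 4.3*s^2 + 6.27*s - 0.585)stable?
Denominator: s^3 - 4.3*s^2 + 6.27*s - 0.585 = (s - 0.1)(s^2 - 4.2*s + 5.85). Poles: 0.1, 2.1 + 1.2j, 2.1 - 1.2j. All Re(p)<0: No (unstable)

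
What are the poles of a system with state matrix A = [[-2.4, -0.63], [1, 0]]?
Eigenvalues solve det(λI - A) = 0.
Characteristic polynomial: λ^2 + 2.4*λ + 0.63 = 0.
Factor: (λ + 2.1)(λ + 0.3) = 0.
Roots: -0.3, -2.1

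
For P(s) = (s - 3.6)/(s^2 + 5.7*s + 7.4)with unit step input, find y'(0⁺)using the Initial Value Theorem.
IVT: y'(0⁺) = lim_{s→∞} s²·Y(s) = lim_{s→∞} s·P(s).
deg(num) = 1, deg(den) = 2, relative degree = 1, so s·P(s) → (leading num)/(leading den) = 1/1 = 1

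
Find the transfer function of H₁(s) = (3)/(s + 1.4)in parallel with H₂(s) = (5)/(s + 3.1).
Parallel: H = H₁ + H₂ = (n₁·d₂ + n₂·d₁)/(d₁·d₂).
n₁·d₂ = 3*s + 9.3. n₂·d₁ = 5*s + 7. Sum = 8*s + 16.3. d₁·d₂ = s^2 + 4.5*s + 4.34.
H(s) = (8*s + 16.3)/(s^2 + 4.5*s + 4.34)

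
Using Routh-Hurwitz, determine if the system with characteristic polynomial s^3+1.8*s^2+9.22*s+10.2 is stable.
Routh array:
s^3: [1, 9.22]; s^2: [1.8, 10.2]; s^1: [3.55333]; s^0: [10.2]
First column: [1, 1.8, 3.55333, 10.2]. Sign changes = 0.
Yes, stable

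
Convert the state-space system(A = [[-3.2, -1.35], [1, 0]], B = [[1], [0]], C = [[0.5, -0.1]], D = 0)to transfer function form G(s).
G(s) = C(sI - A)⁻¹B + D.
Characteristic polynomial det(sI - A) = s^2 + 3.2*s + 1.35.
Numerator from C·adj(sI-A)·B + D·det(sI-A) = 0.5*s - 0.1.
G(s) = (0.5*s - 0.1)/(s^2 + 3.2*s + 1.35)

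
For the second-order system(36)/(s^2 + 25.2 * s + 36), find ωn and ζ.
Standard form: ωn²/(s²+2ζωn·s+ωn²).
const=36=ωn² → ωn=6, s coeff=25.2=2ζωn → ζ=2.1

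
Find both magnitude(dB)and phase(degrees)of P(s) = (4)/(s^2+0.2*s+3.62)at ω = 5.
Substitute s = j*5: P(j5) = -0.186682 - 0.00873163j.
|P| = 20*log₁₀(sqrt(Re²+Im²)) = -14.57 dB.
∠P = atan2(Im, Re) = -177.32°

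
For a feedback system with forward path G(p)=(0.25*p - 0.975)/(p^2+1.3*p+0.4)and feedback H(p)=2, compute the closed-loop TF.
Closed-loop T = G/(1+GH).
Numerator: G_num * H_den = 0.25*p - 0.975.
Denominator: G_den * H_den + G_num * H_num = (p^2 + 1.3*p + 0.4) + (0.5*p - 1.95) = p^2 + 1.8*p - 1.55.
T(p) = (0.25*p - 0.975)/(p^2 + 1.8*p - 1.55)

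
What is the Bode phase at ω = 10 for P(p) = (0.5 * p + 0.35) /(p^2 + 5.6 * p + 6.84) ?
Substitute p = j*10: P(j10) = 0.0209394 - 0.0410841j.
∠P(j10) = atan2(Im, Re) = atan2(-0.0410841, 0.0209394) = -62.99°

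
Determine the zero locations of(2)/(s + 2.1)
Numerator is a nonzero constant (2) → Zeros: none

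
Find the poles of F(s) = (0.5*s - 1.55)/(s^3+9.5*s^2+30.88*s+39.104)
Set denominator = 0: s^3 + 9.5*s^2 + 30.88*s + 39.104 = (s + 4.7)(s^2 + 4.8*s + 8.32) = 0 → Poles: -2.4 + 1.6j, -2.4 - 1.6j, -4.7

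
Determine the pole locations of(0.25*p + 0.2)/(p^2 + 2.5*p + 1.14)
Set denominator = 0: p^2 + 2.5*p + 1.14 = (p + 1.9)(p + 0.6) = 0 → Poles: -0.6, -1.9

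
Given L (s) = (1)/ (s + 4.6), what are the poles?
Set denominator = 0: s + 4.6 = 0 → Poles: -4.6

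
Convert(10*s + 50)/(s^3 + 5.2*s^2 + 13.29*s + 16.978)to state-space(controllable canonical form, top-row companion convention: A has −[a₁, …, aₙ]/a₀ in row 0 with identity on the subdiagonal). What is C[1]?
Reachable canonical form: C = numerator coefficients (right-aligned, zero-padded to length n).
num = 10*s + 50, C = [[0, 10, 50]].
C[1] = 10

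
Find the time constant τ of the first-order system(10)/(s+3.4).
First-order system: τ = -1/pole. Pole = -3.4. τ = -1/(-3.4) = 0.2941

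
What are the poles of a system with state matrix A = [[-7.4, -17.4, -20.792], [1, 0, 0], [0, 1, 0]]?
Eigenvalues solve det(λI - A) = 0.
Characteristic polynomial: λ^3 + 7.4*λ^2 + 17.4*λ + 20.792 = 0.
Factor: (λ + 4.6)(λ^2 + 2.8*λ + 4.52) = 0.
Roots: -1.4 + 1.6j, -1.4 - 1.6j, -4.6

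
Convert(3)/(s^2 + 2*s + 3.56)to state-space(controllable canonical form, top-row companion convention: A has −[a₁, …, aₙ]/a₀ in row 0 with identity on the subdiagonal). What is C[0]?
Reachable canonical form: C = numerator coefficients (right-aligned, zero-padded to length n).
num = 3, C = [[0, 3]].
C[0] = 0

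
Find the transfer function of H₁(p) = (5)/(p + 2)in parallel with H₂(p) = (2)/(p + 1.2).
Parallel: H = H₁ + H₂ = (n₁·d₂ + n₂·d₁)/(d₁·d₂).
n₁·d₂ = 5*p + 6. n₂·d₁ = 2*p + 4. Sum = 7*p + 10. d₁·d₂ = p^2 + 3.2*p + 2.4.
H(p) = (7*p + 10)/(p^2 + 3.2*p + 2.4)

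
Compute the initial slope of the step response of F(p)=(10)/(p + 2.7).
IVT: y'(0⁺) = lim_{p→∞} p²·Y(p) = lim_{p→∞} p·F(p).
deg(num) = 0, deg(den) = 1, relative degree = 1, so p·F(p) → (leading num)/(leading den) = 10/1 = 10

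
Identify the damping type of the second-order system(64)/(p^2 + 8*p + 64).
Standard form: ωn²/(p²+2ζωn·p+ωn²) gives ωn=8, ζ=0.5.
Underdamped (ζ = 0.5 < 1)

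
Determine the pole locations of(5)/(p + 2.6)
Set denominator = 0: p + 2.6 = 0 → Poles: -2.6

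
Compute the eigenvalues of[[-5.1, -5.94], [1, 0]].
Eigenvalues solve det(λI - A) = 0.
Characteristic polynomial: λ^2 + 5.1*λ + 5.94 = 0.
Factor: (λ + 3.3)(λ + 1.8) = 0.
Roots: -1.8, -3.3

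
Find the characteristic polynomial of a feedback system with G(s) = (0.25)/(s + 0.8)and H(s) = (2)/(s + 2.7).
Characteristic poly = G_den * H_den + G_num * H_num = (s^2 + 3.5*s + 2.16) + (0.5) = s^2 + 3.5*s + 2.66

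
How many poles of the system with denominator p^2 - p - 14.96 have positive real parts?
p^2 - p - 14.96 = (p - 4.4)(p + 3.4). Poles: -3.4, 4.4. RHP poles (Re>0): 1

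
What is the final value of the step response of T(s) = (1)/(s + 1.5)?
FVT: lim_{t→∞} y(t) = lim_{s→0} s*Y(s) where Y(s) = T(s)/s.
= lim_{s→0} T(s) = T(0) = num(0)/den(0) = 1/1.5 = 0.6667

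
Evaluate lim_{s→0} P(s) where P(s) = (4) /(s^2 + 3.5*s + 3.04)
DC gain = P(0) = num(0)/den(0) = 4/3.04 = 1.316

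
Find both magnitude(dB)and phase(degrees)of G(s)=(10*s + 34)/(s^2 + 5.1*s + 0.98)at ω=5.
Substitute s = j*5: G(j5) = 0.373465 - 1.68512j.
|G| = 20*log₁₀(sqrt(Re²+Im²)) = 4.74 dB.
∠G = atan2(Im, Re) = -77.50°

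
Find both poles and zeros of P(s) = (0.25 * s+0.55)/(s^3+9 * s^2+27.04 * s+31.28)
Set denominator = 0: s^3 + 9*s^2 + 27.04*s + 31.28 = (s + 4.6)(s^2 + 4.4*s + 6.8) = 0 → Poles: -2.2 + 1.4j, -2.2 - 1.4j, -4.6
Set numerator = 0: 0.25*s + 0.55 = 0 → Zeros: -2.2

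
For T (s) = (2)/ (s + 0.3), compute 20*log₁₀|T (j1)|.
Substitute s = j*1: T(j1) = 0.550459 - 1.83486j.
|T(j1)| = sqrt(Re² + Im²) = 1.916.
20*log₁₀(1.916) = 5.65 dB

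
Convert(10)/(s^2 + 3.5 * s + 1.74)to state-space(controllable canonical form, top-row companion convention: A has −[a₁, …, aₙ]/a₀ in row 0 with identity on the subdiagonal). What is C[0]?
Reachable canonical form: C = numerator coefficients (right-aligned, zero-padded to length n).
num = 10, C = [[0, 10]].
C[0] = 0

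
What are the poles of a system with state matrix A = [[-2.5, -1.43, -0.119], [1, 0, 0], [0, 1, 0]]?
Eigenvalues solve det(λI - A) = 0.
Characteristic polynomial: λ^3 + 2.5*λ^2 + 1.43*λ + 0.119 = 0.
Factor: (λ + 0.7)(λ + 1.7)(λ + 0.1) = 0.
Roots: -0.1, -0.7, -1.7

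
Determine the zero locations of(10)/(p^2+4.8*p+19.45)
Numerator is a nonzero constant (10) → Zeros: none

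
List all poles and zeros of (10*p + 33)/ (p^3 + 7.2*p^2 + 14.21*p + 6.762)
Set denominator = 0: p^3 + 7.2*p^2 + 14.21*p + 6.762 = (p + 4.2)(p + 2.3)(p + 0.7) = 0 → Poles: -0.7, -2.3, -4.2
Set numerator = 0: 10*p + 33 = 0 → Zeros: -3.3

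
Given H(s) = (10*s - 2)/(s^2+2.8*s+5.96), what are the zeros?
Set numerator = 0: 10*s - 2 = 0 → Zeros: 0.2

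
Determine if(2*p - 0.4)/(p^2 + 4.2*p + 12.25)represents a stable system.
Denominator: p^2 + 4.2*p + 12.25. Poles: -2.1 + 2.8j, -2.1 - 2.8j. All Re(p)<0: Yes (stable)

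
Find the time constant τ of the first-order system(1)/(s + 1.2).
First-order system: τ = -1/pole. Pole = -1.2. τ = -1/(-1.2) = 0.8333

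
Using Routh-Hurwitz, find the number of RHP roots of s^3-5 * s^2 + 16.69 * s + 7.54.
Routh array:
s^3: [1, 16.69]; s^2: [-5, 7.54]; s^1: [18.198]; s^0: [7.54]
First column: [1, -5, 18.198, 7.54]. Sign changes = RHP roots = 2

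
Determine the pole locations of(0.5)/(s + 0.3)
Set denominator = 0: s + 0.3 = 0 → Poles: -0.3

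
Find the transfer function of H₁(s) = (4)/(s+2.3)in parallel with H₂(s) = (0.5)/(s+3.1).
Parallel: H = H₁ + H₂ = (n₁·d₂ + n₂·d₁)/(d₁·d₂).
n₁·d₂ = 4*s + 12.4. n₂·d₁ = 0.5*s + 1.15. Sum = 4.5*s + 13.55. d₁·d₂ = s^2 + 5.4*s + 7.13.
H(s) = (4.5*s + 13.55)/(s^2 + 5.4*s + 7.13)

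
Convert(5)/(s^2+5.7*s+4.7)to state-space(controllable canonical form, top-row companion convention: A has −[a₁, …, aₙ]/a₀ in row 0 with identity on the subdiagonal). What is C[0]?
Reachable canonical form: C = numerator coefficients (right-aligned, zero-padded to length n).
num = 5, C = [[0, 5]].
C[0] = 0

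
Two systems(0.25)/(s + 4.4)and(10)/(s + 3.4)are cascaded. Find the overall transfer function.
Series: H = H₁ · H₂ = (n₁·n₂)/(d₁·d₂).
Num: n₁·n₂ = 2.5. Den: d₁·d₂ = s^2 + 7.8*s + 14.96.
H(s) = (2.5)/(s^2 + 7.8*s + 14.96)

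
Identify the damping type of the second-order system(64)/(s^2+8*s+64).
Standard form: ωn²/(s²+2ζωn·s+ωn²) gives ωn=8, ζ=0.5.
Underdamped (ζ = 0.5 < 1)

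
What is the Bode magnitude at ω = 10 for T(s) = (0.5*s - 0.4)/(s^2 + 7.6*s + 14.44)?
Substitute s = j*10: T(j10) = 0.0316286 - 0.030344j.
|T(j10)| = sqrt(Re² + Im²) = 0.04383.
20*log₁₀(0.04383) = -27.16 dB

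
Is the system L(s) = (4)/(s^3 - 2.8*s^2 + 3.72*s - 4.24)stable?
Denominator: s^3 - 2.8*s^2 + 3.72*s - 4.24 = (s - 2)(s^2 - 0.8*s + 2.12). Poles: 0.4 + 1.4j, 0.4 - 1.4j, 2. All Re(p)<0: No (unstable)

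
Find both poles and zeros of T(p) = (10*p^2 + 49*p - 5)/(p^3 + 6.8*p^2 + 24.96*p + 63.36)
Set denominator = 0: p^3 + 6.8*p^2 + 24.96*p + 63.36 = (p + 4.4)(p^2 + 2.4*p + 14.4) = 0 → Poles: -1.2 + 3.6j, -1.2 - 3.6j, -4.4
Set numerator = 0: 10*p^2 + 49*p - 5 = 10*(p + 5)(p - 0.1) = 0 → Zeros: -5, 0.1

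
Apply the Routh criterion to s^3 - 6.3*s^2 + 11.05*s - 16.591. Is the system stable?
Routh array:
s^3: [1, 11.05]; s^2: [-6.3, -16.591]; s^1: [8.41651]; s^0: [-16.591]
First column: [1, -6.3, 8.41651, -16.591]. Sign changes = 3.
No, unstable (3 RHP root(s))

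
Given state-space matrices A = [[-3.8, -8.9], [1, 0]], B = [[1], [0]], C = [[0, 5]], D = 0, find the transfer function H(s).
H(s) = C(sI - A)⁻¹B + D.
Characteristic polynomial det(sI - A) = s^2 + 3.8*s + 8.9.
Numerator from C·adj(sI-A)·B + D·det(sI-A) = 5.
H(s) = (5)/(s^2 + 3.8*s + 8.9)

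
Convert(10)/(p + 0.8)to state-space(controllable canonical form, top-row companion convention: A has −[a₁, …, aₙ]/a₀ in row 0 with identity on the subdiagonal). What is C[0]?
Reachable canonical form: C = numerator coefficients (right-aligned, zero-padded to length n).
num = 10, C = [[10]].
C[0] = 10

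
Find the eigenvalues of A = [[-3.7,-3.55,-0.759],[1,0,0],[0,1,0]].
Eigenvalues solve det(λI - A) = 0.
Characteristic polynomial: λ^3 + 3.7*λ^2 + 3.55*λ + 0.759 = 0.
Factor: (λ + 1.1)(λ + 0.3)(λ + 2.3) = 0.
Roots: -0.3, -1.1, -2.3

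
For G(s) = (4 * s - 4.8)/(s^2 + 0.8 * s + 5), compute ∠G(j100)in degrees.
Substitute s = j*100: G(j100) = 0.000800509 - 0.0400136j.
∠G(j100) = atan2(Im, Re) = atan2(-0.0400136, 0.000800509) = -88.85°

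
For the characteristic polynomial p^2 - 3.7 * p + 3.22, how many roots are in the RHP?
p^2 - 3.7*p + 3.22 = (p - 2.3)(p - 1.4). Poles: 1.4, 2.3. RHP poles (Re>0): 2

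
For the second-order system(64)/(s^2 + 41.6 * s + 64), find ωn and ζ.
Standard form: ωn²/(s²+2ζωn·s+ωn²).
const=64=ωn² → ωn=8, s coeff=41.6=2ζωn → ζ=2.6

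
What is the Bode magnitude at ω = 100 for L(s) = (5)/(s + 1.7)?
Substitute s = j*100: L(j100) = 0.000849754 - 0.0499856j.
|L(j100)| = sqrt(Re² + Im²) = 0.04999.
20*log₁₀(0.04999) = -26.02 dB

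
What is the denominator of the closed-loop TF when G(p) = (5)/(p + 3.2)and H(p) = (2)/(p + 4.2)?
Characteristic poly = G_den * H_den + G_num * H_num = (p^2 + 7.4*p + 13.44) + (10) = p^2 + 7.4*p + 23.44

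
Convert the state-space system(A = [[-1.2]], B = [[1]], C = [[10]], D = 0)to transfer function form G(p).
G(p) = C(pI - A)⁻¹B + D.
Characteristic polynomial det(pI - A) = p + 1.2.
Numerator from C·adj(pI-A)·B + D·det(pI-A) = 10.
G(p) = (10)/(p + 1.2)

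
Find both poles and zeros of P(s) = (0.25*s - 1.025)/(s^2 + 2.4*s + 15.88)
Set denominator = 0: s^2 + 2.4*s + 15.88 = 0 → Poles: -1.2 + 3.8j, -1.2 - 3.8j
Set numerator = 0: 0.25*s - 1.025 = 0 → Zeros: 4.1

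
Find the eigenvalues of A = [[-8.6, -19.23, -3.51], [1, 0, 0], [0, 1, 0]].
Eigenvalues solve det(λI - A) = 0.
Characteristic polynomial: λ^3 + 8.6*λ^2 + 19.23*λ + 3.51 = 0.
Factor: (λ + 4.5)(λ + 3.9)(λ + 0.2) = 0.
Roots: -0.2, -3.9, -4.5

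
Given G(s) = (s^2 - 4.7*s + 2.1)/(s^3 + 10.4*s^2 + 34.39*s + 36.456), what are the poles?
Set denominator = 0: s^3 + 10.4*s^2 + 34.39*s + 36.456 = (s + 2.4)(s + 3.1)(s + 4.9) = 0 → Poles: -2.4, -3.1, -4.9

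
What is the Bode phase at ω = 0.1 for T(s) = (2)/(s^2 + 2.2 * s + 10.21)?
Substitute s = j*0.1: T(j0.1) = 0.195987 - 0.00422718j.
∠T(j0.1) = atan2(Im, Re) = atan2(-0.00422718, 0.195987) = -1.24°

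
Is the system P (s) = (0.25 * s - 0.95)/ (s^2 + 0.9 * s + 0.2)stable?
Denominator: s^2 + 0.9*s + 0.2 = (s + 0.4)(s + 0.5). Poles: -0.4, -0.5. All Re(p)<0: Yes (stable)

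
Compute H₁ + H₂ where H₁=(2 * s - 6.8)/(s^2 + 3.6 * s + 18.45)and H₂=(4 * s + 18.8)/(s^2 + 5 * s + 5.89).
Parallel: H = H₁ + H₂ = (n₁·d₂ + n₂·d₁)/(d₁·d₂).
n₁·d₂ = 2*s^3 + 3.2*s^2 - 22.22*s - 40.052. n₂·d₁ = 4*s^3 + 33.2*s^2 + 141.48*s + 346.86. Sum = 6*s^3 + 36.4*s^2 + 119.26*s + 306.808. d₁·d₂ = s^4 + 8.6*s^3 + 42.34*s^2 + 113.454*s + 108.6705.
H(s) = (6*s^3 + 36.4*s^2 + 119.26*s + 306.808)/(s^4 + 8.6*s^3 + 42.34*s^2 + 113.454*s + 108.6705)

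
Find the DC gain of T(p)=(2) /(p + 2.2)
DC gain = T(0) = num(0)/den(0) = 2/2.2 = 0.9091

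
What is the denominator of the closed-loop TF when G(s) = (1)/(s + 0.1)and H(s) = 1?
Characteristic poly = G_den * H_den + G_num * H_num = (s + 0.1) + (1) = s + 1.1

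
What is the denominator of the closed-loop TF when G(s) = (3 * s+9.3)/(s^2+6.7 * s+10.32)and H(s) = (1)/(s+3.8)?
Characteristic poly = G_den * H_den + G_num * H_num = (s^3 + 10.5*s^2 + 35.78*s + 39.216) + (3*s + 9.3) = s^3 + 10.5*s^2 + 38.78*s + 48.516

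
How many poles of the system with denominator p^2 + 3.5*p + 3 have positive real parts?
p^2 + 3.5*p + 3 = (p + 1.5)(p + 2). Poles: -1.5, -2. RHP poles (Re>0): 0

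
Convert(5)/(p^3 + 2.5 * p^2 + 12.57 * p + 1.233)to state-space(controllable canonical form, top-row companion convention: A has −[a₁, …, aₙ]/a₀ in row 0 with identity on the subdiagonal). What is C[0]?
Reachable canonical form: C = numerator coefficients (right-aligned, zero-padded to length n).
num = 5, C = [[0, 0, 5]].
C[0] = 0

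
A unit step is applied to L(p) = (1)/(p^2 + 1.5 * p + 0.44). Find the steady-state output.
FVT: lim_{t→∞} y(t) = lim_{p→0} p*Y(p) where Y(p) = L(p)/p.
= lim_{p→0} L(p) = L(0) = num(0)/den(0) = 1/0.44 = 2.273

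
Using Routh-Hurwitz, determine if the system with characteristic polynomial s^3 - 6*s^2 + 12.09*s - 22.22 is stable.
Routh array:
s^3: [1, 12.09]; s^2: [-6, -22.22]; s^1: [8.38667]; s^0: [-22.22]
First column: [1, -6, 8.38667, -22.22]. Sign changes = 3.
No, unstable (3 RHP root(s))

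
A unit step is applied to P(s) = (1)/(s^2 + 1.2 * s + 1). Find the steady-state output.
FVT: lim_{t→∞} y(t) = lim_{s→0} s*Y(s) where Y(s) = P(s)/s.
= lim_{s→0} P(s) = P(0) = num(0)/den(0) = 1/1 = 1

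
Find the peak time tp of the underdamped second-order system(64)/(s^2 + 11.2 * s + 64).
Standard form: ωn²/(s²+2ζωn·s+ωn²) → ωn = 8, ζ = 0.7.
ωd = ωn·√(1-ζ²) = 8·√(1-0.7²) = 5.713.
tp = π/ωd = π/5.713 = 0.5499 s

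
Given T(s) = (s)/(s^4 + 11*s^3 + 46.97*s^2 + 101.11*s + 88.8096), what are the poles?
Set denominator = 0: s^4 + 11*s^3 + 46.97*s^2 + 101.11*s + 88.8096 = (s + 4.8)(s + 2.2)(s^2 + 4*s + 8.41) = 0 → Poles: -2 + 2.1j, -2 - 2.1j, -2.2, -4.8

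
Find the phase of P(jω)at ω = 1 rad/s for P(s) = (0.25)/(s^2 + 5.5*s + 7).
Substitute s = j*1: P(j1) = 0.0226415 - 0.0207547j.
∠P(j1) = atan2(Im, Re) = atan2(-0.0207547, 0.0226415) = -42.51°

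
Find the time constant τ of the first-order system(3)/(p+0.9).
First-order system: τ = -1/pole. Pole = -0.9. τ = -1/(-0.9) = 1.111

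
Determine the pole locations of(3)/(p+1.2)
Set denominator = 0: p + 1.2 = 0 → Poles: -1.2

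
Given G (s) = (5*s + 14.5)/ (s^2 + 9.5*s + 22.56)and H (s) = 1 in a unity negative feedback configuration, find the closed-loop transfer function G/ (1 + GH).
Closed-loop T = G/(1+GH).
Numerator: G_num * H_den = 5*s + 14.5.
Denominator: G_den * H_den + G_num * H_num = (s^2 + 9.5*s + 22.56) + (5*s + 14.5) = s^2 + 14.5*s + 37.06.
T(s) = (5*s + 14.5)/(s^2 + 14.5*s + 37.06)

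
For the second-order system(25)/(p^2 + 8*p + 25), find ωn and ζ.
Standard form: ωn²/(p²+2ζωn·p+ωn²).
const=25=ωn² → ωn=5, p coeff=8=2ζωn → ζ=0.8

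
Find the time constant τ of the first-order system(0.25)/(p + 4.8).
First-order system: τ = -1/pole. Pole = -4.8. τ = -1/(-4.8) = 0.2083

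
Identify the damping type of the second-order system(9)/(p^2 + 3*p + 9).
Standard form: ωn²/(p²+2ζωn·p+ωn²) gives ωn=3, ζ=0.5.
Underdamped (ζ = 0.5 < 1)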